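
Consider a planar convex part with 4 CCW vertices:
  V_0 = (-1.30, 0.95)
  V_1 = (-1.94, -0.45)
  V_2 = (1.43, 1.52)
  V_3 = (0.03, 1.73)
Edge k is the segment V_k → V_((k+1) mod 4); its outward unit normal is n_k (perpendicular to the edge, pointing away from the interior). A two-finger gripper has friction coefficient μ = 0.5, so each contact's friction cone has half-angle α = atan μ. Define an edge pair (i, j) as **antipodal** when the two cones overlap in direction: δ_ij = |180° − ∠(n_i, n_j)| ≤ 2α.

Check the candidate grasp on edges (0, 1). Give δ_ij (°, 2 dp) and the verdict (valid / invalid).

δ = 35.12°, valid

α = atan 0.5 = 26.57°;  2α = 53.13°
edge 0: e_0 = (-0.64, -1.40);  n_0 = (-0.9095, +0.4158)
edge 1: e_1 = (+3.37, +1.97);  n_1 = (+0.5047, -0.8633)
∠(n_0, n_1) = 144.88°
δ = |180° − 144.88°| = 35.12°
35.12° ≤ 2α = 53.13°  →  valid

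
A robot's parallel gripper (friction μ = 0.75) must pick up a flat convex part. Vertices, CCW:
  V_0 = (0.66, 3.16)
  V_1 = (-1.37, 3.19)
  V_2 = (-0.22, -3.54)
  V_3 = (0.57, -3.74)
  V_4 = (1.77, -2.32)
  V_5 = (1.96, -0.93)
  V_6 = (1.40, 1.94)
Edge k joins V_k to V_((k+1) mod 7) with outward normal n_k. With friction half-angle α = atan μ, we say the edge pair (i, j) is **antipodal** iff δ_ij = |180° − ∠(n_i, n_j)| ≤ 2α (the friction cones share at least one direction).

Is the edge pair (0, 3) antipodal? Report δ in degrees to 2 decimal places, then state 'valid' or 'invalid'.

α = atan 0.75 = 36.87°;  2α = 73.74°
edge 0: e_0 = (-2.03, +0.03);  n_0 = (+0.0148, +0.9999)
edge 3: e_3 = (+1.20, +1.42);  n_3 = (+0.7638, -0.6455)
∠(n_0, n_3) = 129.35°
δ = |180° − 129.35°| = 50.65°
50.65° ≤ 2α = 73.74°  →  valid

δ = 50.65°, valid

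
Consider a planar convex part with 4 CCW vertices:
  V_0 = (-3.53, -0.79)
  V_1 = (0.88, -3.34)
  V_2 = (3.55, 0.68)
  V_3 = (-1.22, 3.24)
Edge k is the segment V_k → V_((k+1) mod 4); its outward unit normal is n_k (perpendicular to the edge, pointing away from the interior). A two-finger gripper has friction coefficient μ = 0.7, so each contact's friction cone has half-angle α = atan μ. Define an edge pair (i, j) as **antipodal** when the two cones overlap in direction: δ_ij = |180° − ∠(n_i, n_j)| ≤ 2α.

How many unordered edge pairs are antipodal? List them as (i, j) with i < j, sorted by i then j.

count = 2; pairs: (0,2), (1,3)

α = atan 0.7 = 34.99°;  2α = 69.98°
n_0 = (-0.5006, -0.8657)
n_1 = (+0.8330, -0.5533)
n_2 = (+0.4729, +0.8811)
n_3 = (-0.8676, +0.4973)
  (0,1): δ = 93.55°  ·
  (0,2): δ = 1.82°  ✓
  (0,3): δ = 90.22°  ·
  (1,2): δ = 84.63°  ·
  (1,3): δ = 3.77°  ✓
  (2,3): δ = 91.60°  ·
antipodal pairs: 2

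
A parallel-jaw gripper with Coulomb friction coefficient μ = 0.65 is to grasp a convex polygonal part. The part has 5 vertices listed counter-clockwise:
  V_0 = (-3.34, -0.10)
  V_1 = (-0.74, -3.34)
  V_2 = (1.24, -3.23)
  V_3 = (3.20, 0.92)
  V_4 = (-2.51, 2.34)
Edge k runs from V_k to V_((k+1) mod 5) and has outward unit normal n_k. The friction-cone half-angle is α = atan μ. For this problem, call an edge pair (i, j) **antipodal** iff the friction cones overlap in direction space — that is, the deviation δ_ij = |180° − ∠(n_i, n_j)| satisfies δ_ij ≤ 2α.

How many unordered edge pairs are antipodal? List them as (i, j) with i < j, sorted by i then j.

count = 4; pairs: (0,2), (0,3), (1,3), (2,4)

α = atan 0.65 = 33.02°;  2α = 66.05°
n_0 = (-0.7799, -0.6259)
n_1 = (+0.0555, -0.9985)
n_2 = (+0.9042, -0.4271)
n_3 = (+0.2413, +0.9704)
n_4 = (-0.9467, +0.3220)
  (0,1): δ = 125.57°  ·
  (0,2): δ = 64.03°  ✓
  (0,3): δ = 37.29°  ✓
  (0,4): δ = 122.47°  ·
  (1,2): δ = 118.46°  ·
  (1,3): δ = 17.15°  ✓
  (1,4): δ = 68.03°  ·
  (2,3): δ = 78.68°  ·
  (2,4): δ = 6.49°  ✓
  (3,4): δ = 94.82°  ·
antipodal pairs: 4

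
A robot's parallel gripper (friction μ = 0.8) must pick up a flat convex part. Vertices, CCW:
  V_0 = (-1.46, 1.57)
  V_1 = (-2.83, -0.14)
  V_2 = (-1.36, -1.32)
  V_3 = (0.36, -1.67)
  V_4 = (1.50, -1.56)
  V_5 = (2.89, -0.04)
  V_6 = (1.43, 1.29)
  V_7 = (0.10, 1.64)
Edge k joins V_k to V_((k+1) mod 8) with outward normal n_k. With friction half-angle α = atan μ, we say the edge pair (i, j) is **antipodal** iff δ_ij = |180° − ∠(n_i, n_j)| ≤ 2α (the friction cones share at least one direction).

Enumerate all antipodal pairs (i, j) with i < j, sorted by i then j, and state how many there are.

α = atan 0.8 = 38.66°;  2α = 77.32°
n_0 = (-0.7804, +0.6253)
n_1 = (-0.6260, -0.7798)
n_2 = (-0.1994, -0.9799)
n_3 = (+0.0960, -0.9954)
n_4 = (+0.7380, -0.6748)
n_5 = (+0.6734, +0.7393)
n_6 = (+0.2545, +0.9671)
n_7 = (-0.0448, +0.9990)
  (0,1): δ = 90.05°  ·
  (0,2): δ = 62.80°  ✓
  (0,3): δ = 45.79°  ✓
  (0,4): δ = 3.74°  ✓
  (0,5): δ = 86.37°  ·
  (0,6): δ = 113.96°  ·
  (0,7): δ = 131.27°  ·
  (1,2): δ = 152.75°  ·
  (1,3): δ = 135.73°  ·
  (1,4): δ = 93.69°  ·
  (1,5): δ = 3.58°  ✓
  (1,6): δ = 24.01°  ✓
  (1,7): δ = 41.32°  ✓
  (2,3): δ = 162.99°  ·
  (2,4): δ = 120.94°  ·
  (2,5): δ = 30.83°  ✓
  (2,6): δ = 3.24°  ✓
  (2,7): δ = 14.07°  ✓
  (3,4): δ = 137.95°  ·
  (3,5): δ = 47.84°  ✓
  (3,6): δ = 20.26°  ✓
  (3,7): δ = 2.94°  ✓
  (4,5): δ = 89.89°  ·
  (4,6): δ = 62.30°  ✓
  (4,7): δ = 44.99°  ✓
  (5,6): δ = 152.41°  ·
  (5,7): δ = 135.10°  ·
  (6,7): δ = 162.69°  ·
antipodal pairs: 14

count = 14; pairs: (0,2), (0,3), (0,4), (1,5), (1,6), (1,7), (2,5), (2,6), (2,7), (3,5), (3,6), (3,7), (4,6), (4,7)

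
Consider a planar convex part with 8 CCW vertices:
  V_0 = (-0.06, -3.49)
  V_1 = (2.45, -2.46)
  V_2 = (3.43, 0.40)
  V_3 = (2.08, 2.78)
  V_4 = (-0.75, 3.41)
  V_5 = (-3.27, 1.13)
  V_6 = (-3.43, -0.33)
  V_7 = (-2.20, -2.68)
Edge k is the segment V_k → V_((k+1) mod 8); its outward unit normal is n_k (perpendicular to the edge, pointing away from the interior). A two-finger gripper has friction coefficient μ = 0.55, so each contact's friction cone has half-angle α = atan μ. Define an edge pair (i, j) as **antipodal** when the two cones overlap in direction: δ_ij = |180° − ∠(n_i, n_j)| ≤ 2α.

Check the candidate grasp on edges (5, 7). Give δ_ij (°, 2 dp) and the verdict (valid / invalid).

α = atan 0.55 = 28.81°;  2α = 57.62°
edge 5: e_5 = (-0.16, -1.46);  n_5 = (-0.9940, +0.1089)
edge 7: e_7 = (+2.14, -0.81);  n_7 = (-0.3540, -0.9352)
∠(n_5, n_7) = 75.52°
δ = |180° − 75.52°| = 104.48°
104.48° > 2α = 57.62°  →  invalid

δ = 104.48°, invalid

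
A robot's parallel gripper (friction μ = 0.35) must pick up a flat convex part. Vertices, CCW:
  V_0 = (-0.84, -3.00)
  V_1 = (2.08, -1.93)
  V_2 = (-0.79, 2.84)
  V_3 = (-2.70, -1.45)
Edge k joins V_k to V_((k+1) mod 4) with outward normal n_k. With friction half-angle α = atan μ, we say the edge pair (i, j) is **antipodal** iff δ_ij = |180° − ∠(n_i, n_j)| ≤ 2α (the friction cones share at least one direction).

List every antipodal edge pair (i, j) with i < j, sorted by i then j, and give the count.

count = 1; pairs: (1,3)

α = atan 0.35 = 19.29°;  2α = 38.58°
n_0 = (+0.3441, -0.9389)
n_1 = (+0.8569, +0.5156)
n_2 = (-0.9135, +0.4067)
n_3 = (-0.6402, -0.7682)
  (0,1): δ = 79.09°  ·
  (0,2): δ = 45.88°  ·
  (0,3): δ = 120.07°  ·
  (1,2): δ = 55.03°  ·
  (1,3): δ = 19.16°  ✓
  (2,3): δ = 105.81°  ·
antipodal pairs: 1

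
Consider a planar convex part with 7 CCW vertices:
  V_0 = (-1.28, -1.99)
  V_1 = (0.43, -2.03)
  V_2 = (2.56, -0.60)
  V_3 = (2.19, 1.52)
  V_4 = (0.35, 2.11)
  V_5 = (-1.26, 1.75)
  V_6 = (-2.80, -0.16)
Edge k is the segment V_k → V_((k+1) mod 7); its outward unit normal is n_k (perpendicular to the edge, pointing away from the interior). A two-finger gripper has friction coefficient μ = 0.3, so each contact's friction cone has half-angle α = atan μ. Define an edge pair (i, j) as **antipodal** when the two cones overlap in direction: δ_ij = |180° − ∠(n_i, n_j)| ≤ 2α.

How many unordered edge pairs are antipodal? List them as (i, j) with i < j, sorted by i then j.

count = 6; pairs: (0,3), (0,4), (1,4), (1,5), (2,6), (3,6)

α = atan 0.3 = 16.70°;  2α = 33.40°
n_0 = (-0.0234, -0.9997)
n_1 = (+0.5574, -0.8302)
n_2 = (+0.9851, +0.1719)
n_3 = (+0.3053, +0.9522)
n_4 = (-0.2182, +0.9759)
n_5 = (-0.7785, +0.6277)
n_6 = (-0.7693, -0.6389)
  (0,1): δ = 144.78°  ·
  (0,2): δ = 78.76°  ·
  (0,3): δ = 16.44°  ✓
  (0,4): δ = 13.94°  ✓
  (0,5): δ = 52.46°  ·
  (0,6): δ = 131.05°  ·
  (1,2): δ = 113.98°  ·
  (1,3): δ = 51.65°  ·
  (1,4): δ = 21.27°  ✓
  (1,5): δ = 17.25°  ✓
  (1,6): δ = 95.84°  ·
  (2,3): δ = 117.68°  ·
  (2,4): δ = 87.30°  ·
  (2,5): δ = 48.78°  ·
  (2,6): δ = 29.81°  ✓
  (3,4): δ = 149.62°  ·
  (3,5): δ = 111.10°  ·
  (3,6): δ = 32.51°  ✓
  (4,5): δ = 141.48°  ·
  (4,6): δ = 62.89°  ·
  (5,6): δ = 101.41°  ·
antipodal pairs: 6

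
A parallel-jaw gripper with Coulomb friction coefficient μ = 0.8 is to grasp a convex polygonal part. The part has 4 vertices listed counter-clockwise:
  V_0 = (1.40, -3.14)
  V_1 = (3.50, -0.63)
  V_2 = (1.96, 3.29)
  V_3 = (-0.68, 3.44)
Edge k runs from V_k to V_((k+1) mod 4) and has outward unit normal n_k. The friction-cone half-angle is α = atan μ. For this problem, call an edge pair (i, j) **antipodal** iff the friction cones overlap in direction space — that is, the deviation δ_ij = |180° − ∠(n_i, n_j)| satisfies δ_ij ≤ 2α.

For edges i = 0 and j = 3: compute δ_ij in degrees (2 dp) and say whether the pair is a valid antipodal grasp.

δ = 57.46°, valid

α = atan 0.8 = 38.66°;  2α = 77.32°
edge 0: e_0 = (+2.10, +2.51);  n_0 = (+0.7670, -0.6417)
edge 3: e_3 = (+2.08, -6.58);  n_3 = (-0.9535, -0.3014)
∠(n_0, n_3) = 122.54°
δ = |180° − 122.54°| = 57.46°
57.46° ≤ 2α = 77.32°  →  valid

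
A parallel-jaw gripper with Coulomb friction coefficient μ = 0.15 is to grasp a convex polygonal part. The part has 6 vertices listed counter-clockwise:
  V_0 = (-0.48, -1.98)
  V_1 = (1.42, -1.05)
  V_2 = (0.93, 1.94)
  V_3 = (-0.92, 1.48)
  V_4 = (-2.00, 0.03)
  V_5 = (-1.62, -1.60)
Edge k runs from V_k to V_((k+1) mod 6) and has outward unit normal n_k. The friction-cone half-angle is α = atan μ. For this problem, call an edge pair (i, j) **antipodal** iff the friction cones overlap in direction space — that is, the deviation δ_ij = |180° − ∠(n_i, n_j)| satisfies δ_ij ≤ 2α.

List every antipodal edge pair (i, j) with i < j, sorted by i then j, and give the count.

count = 2; pairs: (0,2), (1,4)

α = atan 0.15 = 8.53°;  2α = 17.06°
n_0 = (+0.4396, -0.8982)
n_1 = (+0.9868, +0.1617)
n_2 = (-0.2413, +0.9705)
n_3 = (-0.8020, +0.5973)
n_4 = (-0.9739, -0.2270)
n_5 = (-0.3162, -0.9487)
  (0,1): δ = 106.77°  ·
  (0,2): δ = 12.12°  ✓
  (0,3): δ = 27.24°  ·
  (0,4): δ = 77.04°  ·
  (0,5): δ = 135.48°  ·
  (1,2): δ = 85.34°  ·
  (1,3): δ = 45.99°  ·
  (1,4): δ = 3.82°  ✓
  (1,5): δ = 62.26°  ·
  (2,3): δ = 140.64°  ·
  (2,4): δ = 90.84°  ·
  (2,5): δ = 32.40°  ·
  (3,4): δ = 130.20°  ·
  (3,5): δ = 71.76°  ·
  (4,5): δ = 121.56°  ·
antipodal pairs: 2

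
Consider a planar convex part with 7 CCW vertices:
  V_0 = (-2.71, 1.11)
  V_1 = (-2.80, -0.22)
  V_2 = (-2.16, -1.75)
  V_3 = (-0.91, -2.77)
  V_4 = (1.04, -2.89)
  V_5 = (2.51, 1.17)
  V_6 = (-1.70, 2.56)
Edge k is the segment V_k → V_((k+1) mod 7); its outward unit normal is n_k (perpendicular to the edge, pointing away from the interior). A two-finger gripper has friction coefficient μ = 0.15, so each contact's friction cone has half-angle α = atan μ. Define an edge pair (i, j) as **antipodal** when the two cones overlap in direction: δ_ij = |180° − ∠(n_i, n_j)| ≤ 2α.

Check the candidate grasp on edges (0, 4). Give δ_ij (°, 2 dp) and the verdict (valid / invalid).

δ = 16.03°, valid

α = atan 0.15 = 8.53°;  2α = 17.06°
edge 0: e_0 = (-0.09, -1.33);  n_0 = (-0.9977, +0.0675)
edge 4: e_4 = (+1.47, +4.06);  n_4 = (+0.9403, -0.3404)
∠(n_0, n_4) = 163.97°
δ = |180° − 163.97°| = 16.03°
16.03° ≤ 2α = 17.06°  →  valid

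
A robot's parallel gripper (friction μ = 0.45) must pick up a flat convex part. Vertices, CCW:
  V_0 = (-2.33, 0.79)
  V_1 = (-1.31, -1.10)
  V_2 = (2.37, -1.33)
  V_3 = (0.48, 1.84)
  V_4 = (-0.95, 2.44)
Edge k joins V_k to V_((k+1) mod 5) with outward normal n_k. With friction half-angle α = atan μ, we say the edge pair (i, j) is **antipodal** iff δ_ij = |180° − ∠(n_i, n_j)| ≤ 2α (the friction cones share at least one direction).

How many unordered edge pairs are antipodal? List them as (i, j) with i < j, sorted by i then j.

count = 3; pairs: (0,2), (0,3), (1,3)

α = atan 0.45 = 24.23°;  2α = 48.46°
n_0 = (-0.8800, -0.4749)
n_1 = (-0.0624, -0.9981)
n_2 = (+0.8589, +0.5121)
n_3 = (+0.3869, +0.9221)
n_4 = (-0.7671, +0.6416)
  (0,1): δ = 121.93°  ·
  (0,2): δ = 2.45°  ✓
  (0,3): δ = 38.88°  ✓
  (0,4): δ = 111.74°  ·
  (1,2): δ = 55.62°  ·
  (1,3): δ = 19.19°  ✓
  (1,4): δ = 53.67°  ·
  (2,3): δ = 143.57°  ·
  (2,4): δ = 70.71°  ·
  (3,4): δ = 107.15°  ·
antipodal pairs: 3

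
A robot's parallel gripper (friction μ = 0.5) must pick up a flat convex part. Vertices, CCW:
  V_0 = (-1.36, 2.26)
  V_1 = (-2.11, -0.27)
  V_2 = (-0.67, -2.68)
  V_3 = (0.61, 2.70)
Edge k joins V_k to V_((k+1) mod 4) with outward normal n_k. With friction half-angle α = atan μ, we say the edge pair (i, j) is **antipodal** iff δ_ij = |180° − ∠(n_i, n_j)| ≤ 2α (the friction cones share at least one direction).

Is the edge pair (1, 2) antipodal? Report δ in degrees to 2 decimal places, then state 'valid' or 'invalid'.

α = atan 0.5 = 26.57°;  2α = 53.13°
edge 1: e_1 = (+1.44, -2.41);  n_1 = (-0.8584, -0.5129)
edge 2: e_2 = (+1.28, +5.38);  n_2 = (+0.9728, -0.2315)
∠(n_1, n_2) = 135.76°
δ = |180° − 135.76°| = 44.24°
44.24° ≤ 2α = 53.13°  →  valid

δ = 44.24°, valid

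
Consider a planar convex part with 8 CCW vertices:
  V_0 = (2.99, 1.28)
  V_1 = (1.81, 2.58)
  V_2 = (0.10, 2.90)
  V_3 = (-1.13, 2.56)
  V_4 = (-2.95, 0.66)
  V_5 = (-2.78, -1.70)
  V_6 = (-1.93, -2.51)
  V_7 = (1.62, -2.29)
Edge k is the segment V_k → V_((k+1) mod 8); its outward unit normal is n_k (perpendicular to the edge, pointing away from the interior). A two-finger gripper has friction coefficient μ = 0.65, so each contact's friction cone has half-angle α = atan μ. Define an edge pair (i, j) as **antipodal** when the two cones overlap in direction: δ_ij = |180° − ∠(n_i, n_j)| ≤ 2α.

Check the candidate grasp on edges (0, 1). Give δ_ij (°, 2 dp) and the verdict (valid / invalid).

α = atan 0.65 = 33.02°;  2α = 66.05°
edge 0: e_0 = (-1.18, +1.30);  n_0 = (+0.7405, +0.6721)
edge 1: e_1 = (-1.71, +0.32);  n_1 = (+0.1839, +0.9829)
∠(n_0, n_1) = 37.17°
δ = |180° − 37.17°| = 142.83°
142.83° > 2α = 66.05°  →  invalid

δ = 142.83°, invalid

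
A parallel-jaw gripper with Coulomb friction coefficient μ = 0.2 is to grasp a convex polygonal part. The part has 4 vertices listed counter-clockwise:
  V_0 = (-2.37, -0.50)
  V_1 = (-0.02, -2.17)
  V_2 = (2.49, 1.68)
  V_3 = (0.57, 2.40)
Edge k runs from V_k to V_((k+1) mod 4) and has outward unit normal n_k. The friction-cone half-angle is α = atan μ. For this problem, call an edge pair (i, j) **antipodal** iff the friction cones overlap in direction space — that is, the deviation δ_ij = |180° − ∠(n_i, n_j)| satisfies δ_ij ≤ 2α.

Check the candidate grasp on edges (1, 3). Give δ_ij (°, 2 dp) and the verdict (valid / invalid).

α = atan 0.2 = 11.31°;  2α = 22.62°
edge 1: e_1 = (+2.51, +3.85);  n_1 = (+0.8377, -0.5461)
edge 3: e_3 = (-2.94, -2.90);  n_3 = (-0.7022, +0.7119)
∠(n_1, n_3) = 167.71°
δ = |180° − 167.71°| = 12.29°
12.29° ≤ 2α = 22.62°  →  valid

δ = 12.29°, valid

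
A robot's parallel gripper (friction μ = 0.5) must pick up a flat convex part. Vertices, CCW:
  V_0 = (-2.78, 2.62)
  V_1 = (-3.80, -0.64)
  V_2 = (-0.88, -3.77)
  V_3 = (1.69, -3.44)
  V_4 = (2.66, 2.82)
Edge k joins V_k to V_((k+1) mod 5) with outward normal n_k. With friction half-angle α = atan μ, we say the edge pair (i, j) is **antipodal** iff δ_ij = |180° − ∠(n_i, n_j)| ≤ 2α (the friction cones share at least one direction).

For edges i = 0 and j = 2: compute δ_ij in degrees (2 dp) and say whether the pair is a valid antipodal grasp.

α = atan 0.5 = 26.57°;  2α = 53.13°
edge 0: e_0 = (-1.02, -3.26);  n_0 = (-0.9544, +0.2986)
edge 2: e_2 = (+2.57, +0.33);  n_2 = (+0.1274, -0.9919)
∠(n_0, n_2) = 114.69°
δ = |180° − 114.69°| = 65.31°
65.31° > 2α = 53.13°  →  invalid

δ = 65.31°, invalid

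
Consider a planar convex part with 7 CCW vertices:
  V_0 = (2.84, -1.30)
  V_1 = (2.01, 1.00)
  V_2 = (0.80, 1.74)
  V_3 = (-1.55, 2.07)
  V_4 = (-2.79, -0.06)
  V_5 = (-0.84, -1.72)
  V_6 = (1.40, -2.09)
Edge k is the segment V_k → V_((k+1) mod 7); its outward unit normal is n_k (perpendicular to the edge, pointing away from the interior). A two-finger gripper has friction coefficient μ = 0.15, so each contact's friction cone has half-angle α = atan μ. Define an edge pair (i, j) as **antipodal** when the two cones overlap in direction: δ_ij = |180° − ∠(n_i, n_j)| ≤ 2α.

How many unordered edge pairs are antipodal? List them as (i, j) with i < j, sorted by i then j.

count = 2; pairs: (1,4), (2,5)

α = atan 0.15 = 8.53°;  2α = 17.06°
n_0 = (+0.9406, +0.3394)
n_1 = (+0.5217, +0.8531)
n_2 = (+0.1391, +0.9903)
n_3 = (-0.8642, +0.5031)
n_4 = (-0.6482, -0.7615)
n_5 = (-0.1630, -0.9866)
n_6 = (+0.4810, -0.8767)
  (0,1): δ = 141.29°  ·
  (0,2): δ = 117.84°  ·
  (0,3): δ = 50.05°  ·
  (0,4): δ = 29.75°  ·
  (0,5): δ = 60.78°  ·
  (0,6): δ = 98.91°  ·
  (1,2): δ = 156.54°  ·
  (1,3): δ = 88.76°  ·
  (1,4): δ = 8.96°  ✓
  (1,5): δ = 22.07°  ·
  (1,6): δ = 60.20°  ·
  (2,3): δ = 112.21°  ·
  (2,4): δ = 32.41°  ·
  (2,5): δ = 1.39°  ✓
  (2,6): δ = 36.74°  ·
  (3,4): δ = 100.20°  ·
  (3,5): δ = 69.17°  ·
  (3,6): δ = 31.04°  ·
  (4,5): δ = 148.97°  ·
  (4,6): δ = 110.84°  ·
  (5,6): δ = 141.87°  ·
antipodal pairs: 2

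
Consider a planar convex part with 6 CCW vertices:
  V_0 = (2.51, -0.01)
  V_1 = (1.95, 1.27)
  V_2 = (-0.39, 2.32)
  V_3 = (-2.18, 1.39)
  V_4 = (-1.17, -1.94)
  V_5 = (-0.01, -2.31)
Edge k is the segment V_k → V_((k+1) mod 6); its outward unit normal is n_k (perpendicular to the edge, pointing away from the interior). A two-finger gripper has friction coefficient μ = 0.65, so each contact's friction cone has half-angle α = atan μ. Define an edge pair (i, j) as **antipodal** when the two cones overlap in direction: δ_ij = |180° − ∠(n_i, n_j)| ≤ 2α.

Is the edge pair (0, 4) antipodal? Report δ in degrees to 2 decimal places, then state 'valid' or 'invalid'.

δ = 48.68°, valid

α = atan 0.65 = 33.02°;  2α = 66.05°
edge 0: e_0 = (-0.56, +1.28);  n_0 = (+0.9162, +0.4008)
edge 4: e_4 = (+1.16, -0.37);  n_4 = (-0.3039, -0.9527)
∠(n_0, n_4) = 131.32°
δ = |180° − 131.32°| = 48.68°
48.68° ≤ 2α = 66.05°  →  valid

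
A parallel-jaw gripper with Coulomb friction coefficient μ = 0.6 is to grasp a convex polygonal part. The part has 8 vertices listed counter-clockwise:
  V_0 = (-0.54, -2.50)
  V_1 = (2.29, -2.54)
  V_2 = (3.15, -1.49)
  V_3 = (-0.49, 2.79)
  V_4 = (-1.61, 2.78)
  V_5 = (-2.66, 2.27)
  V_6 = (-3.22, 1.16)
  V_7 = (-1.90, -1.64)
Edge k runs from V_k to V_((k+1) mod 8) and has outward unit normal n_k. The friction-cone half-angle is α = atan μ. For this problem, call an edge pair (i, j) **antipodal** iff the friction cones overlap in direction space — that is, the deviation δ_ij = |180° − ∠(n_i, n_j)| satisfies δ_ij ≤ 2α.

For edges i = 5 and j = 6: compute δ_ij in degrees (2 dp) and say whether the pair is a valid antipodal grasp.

δ = 127.99°, invalid

α = atan 0.6 = 30.96°;  2α = 61.93°
edge 5: e_5 = (-0.56, -1.11);  n_5 = (-0.8928, +0.4504)
edge 6: e_6 = (+1.32, -2.80);  n_6 = (-0.9045, -0.4264)
∠(n_5, n_6) = 52.01°
δ = |180° − 52.01°| = 127.99°
127.99° > 2α = 61.93°  →  invalid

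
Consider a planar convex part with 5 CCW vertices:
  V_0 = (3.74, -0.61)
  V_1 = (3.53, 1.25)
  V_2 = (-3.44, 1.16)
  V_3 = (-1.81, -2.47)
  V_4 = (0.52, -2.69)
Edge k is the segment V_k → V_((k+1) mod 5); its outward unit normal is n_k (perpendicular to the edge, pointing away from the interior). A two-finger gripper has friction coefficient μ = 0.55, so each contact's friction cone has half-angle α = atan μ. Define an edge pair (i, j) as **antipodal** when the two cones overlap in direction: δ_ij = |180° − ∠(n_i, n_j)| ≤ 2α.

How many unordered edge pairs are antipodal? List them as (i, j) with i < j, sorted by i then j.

α = atan 0.55 = 28.81°;  2α = 57.62°
n_0 = (+0.9937, +0.1122)
n_1 = (-0.0129, +0.9999)
n_2 = (-0.9123, -0.4096)
n_3 = (-0.0940, -0.9956)
n_4 = (+0.5426, -0.8400)
  (0,1): δ = 95.70°  ·
  (0,2): δ = 17.74°  ✓
  (0,3): δ = 78.16°  ·
  (0,4): δ = 116.42°  ·
  (1,2): δ = 66.56°  ·
  (1,3): δ = 6.13°  ✓
  (1,4): δ = 32.12°  ✓
  (2,3): δ = 119.58°  ·
  (2,4): δ = 81.32°  ·
  (3,4): δ = 141.75°  ·
antipodal pairs: 3

count = 3; pairs: (0,2), (1,3), (1,4)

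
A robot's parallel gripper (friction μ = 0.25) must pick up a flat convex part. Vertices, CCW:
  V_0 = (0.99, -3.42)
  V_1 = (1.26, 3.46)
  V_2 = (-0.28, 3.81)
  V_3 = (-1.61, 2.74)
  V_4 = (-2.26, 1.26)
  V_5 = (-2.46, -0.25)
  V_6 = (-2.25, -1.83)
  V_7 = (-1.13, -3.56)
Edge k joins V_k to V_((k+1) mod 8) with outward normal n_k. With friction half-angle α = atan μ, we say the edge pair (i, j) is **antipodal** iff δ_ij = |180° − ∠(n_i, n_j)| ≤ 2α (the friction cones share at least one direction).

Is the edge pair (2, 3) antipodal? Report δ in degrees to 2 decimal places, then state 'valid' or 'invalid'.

δ = 152.53°, invalid

α = atan 0.25 = 14.04°;  2α = 28.07°
edge 2: e_2 = (-1.33, -1.07);  n_2 = (-0.6268, +0.7792)
edge 3: e_3 = (-0.65, -1.48);  n_3 = (-0.9156, +0.4021)
∠(n_2, n_3) = 27.47°
δ = |180° − 27.47°| = 152.53°
152.53° > 2α = 28.07°  →  invalid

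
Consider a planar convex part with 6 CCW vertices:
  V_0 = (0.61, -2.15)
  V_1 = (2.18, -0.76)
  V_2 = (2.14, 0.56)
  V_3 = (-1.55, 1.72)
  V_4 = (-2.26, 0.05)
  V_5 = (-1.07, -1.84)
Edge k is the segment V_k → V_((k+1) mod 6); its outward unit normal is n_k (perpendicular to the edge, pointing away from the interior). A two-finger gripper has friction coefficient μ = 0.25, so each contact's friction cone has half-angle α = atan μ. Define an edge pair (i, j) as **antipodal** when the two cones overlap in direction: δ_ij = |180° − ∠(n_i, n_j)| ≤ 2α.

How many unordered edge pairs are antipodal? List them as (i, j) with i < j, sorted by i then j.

count = 3; pairs: (0,3), (1,3), (2,5)

α = atan 0.25 = 14.04°;  2α = 28.07°
n_0 = (+0.6629, -0.7487)
n_1 = (+0.9995, +0.0303)
n_2 = (+0.2999, +0.9540)
n_3 = (-0.9203, +0.3913)
n_4 = (-0.8462, -0.5328)
n_5 = (-0.1815, -0.9834)
  (0,1): δ = 129.78°  ·
  (0,2): δ = 58.97°  ·
  (0,3): δ = 25.45°  ✓
  (0,4): δ = 80.68°  ·
  (0,5): δ = 128.03°  ·
  (1,2): δ = 109.19°  ·
  (1,3): δ = 24.77°  ✓
  (1,4): δ = 30.46°  ·
  (1,5): δ = 77.81°  ·
  (2,3): δ = 95.58°  ·
  (2,4): δ = 40.35°  ·
  (2,5): δ = 7.00°  ✓
  (3,4): δ = 124.77°  ·
  (3,5): δ = 77.42°  ·
  (4,5): δ = 132.65°  ·
antipodal pairs: 3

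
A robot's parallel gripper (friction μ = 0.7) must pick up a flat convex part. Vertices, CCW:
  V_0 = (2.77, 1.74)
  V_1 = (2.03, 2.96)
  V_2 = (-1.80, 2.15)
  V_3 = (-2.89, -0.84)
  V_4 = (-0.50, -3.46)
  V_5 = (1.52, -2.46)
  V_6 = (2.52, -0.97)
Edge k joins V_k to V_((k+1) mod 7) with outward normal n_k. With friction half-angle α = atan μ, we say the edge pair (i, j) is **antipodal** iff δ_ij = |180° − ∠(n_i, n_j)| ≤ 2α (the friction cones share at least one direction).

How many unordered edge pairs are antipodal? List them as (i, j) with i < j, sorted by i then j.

α = atan 0.7 = 34.99°;  2α = 69.98°
n_0 = (+0.8550, +0.5186)
n_1 = (-0.2069, +0.9784)
n_2 = (-0.9395, +0.3425)
n_3 = (-0.7388, -0.6739)
n_4 = (+0.4437, -0.8962)
n_5 = (+0.8303, -0.5573)
n_6 = (+0.9958, -0.0919)
  (0,1): δ = 109.30°  ·
  (0,2): δ = 51.27°  ✓
  (0,3): δ = 11.13°  ✓
  (0,4): δ = 85.10°  ·
  (0,5): δ = 114.89°  ·
  (0,6): δ = 143.49°  ·
  (1,2): δ = 121.97°  ·
  (1,3): δ = 59.57°  ✓
  (1,4): δ = 14.40°  ✓
  (1,5): δ = 44.19°  ✓
  (1,6): δ = 72.79°  ·
  (2,3): δ = 117.60°  ·
  (2,4): δ = 43.63°  ✓
  (2,5): δ = 13.84°  ✓
  (2,6): δ = 14.76°  ✓
  (3,4): δ = 106.03°  ·
  (3,5): δ = 76.24°  ·
  (3,6): δ = 47.64°  ✓
  (4,5): δ = 150.20°  ·
  (4,6): δ = 121.61°  ·
  (5,6): δ = 151.40°  ·
antipodal pairs: 9

count = 9; pairs: (0,2), (0,3), (1,3), (1,4), (1,5), (2,4), (2,5), (2,6), (3,6)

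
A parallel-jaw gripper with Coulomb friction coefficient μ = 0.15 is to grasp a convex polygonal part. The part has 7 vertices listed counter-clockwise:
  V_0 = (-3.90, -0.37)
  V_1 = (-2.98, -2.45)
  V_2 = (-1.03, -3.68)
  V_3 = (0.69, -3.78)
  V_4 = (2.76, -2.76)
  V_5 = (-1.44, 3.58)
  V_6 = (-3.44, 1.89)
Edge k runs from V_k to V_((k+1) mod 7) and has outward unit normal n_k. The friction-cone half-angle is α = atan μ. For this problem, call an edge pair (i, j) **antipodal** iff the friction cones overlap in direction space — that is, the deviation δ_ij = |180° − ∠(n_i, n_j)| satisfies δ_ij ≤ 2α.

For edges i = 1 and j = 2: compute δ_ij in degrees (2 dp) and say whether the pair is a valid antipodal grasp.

δ = 151.08°, invalid

α = atan 0.15 = 8.53°;  2α = 17.06°
edge 1: e_1 = (+1.95, -1.23);  n_1 = (-0.5335, -0.8458)
edge 2: e_2 = (+1.72, -0.10);  n_2 = (-0.0580, -0.9983)
∠(n_1, n_2) = 28.92°
δ = |180° − 28.92°| = 151.08°
151.08° > 2α = 17.06°  →  invalid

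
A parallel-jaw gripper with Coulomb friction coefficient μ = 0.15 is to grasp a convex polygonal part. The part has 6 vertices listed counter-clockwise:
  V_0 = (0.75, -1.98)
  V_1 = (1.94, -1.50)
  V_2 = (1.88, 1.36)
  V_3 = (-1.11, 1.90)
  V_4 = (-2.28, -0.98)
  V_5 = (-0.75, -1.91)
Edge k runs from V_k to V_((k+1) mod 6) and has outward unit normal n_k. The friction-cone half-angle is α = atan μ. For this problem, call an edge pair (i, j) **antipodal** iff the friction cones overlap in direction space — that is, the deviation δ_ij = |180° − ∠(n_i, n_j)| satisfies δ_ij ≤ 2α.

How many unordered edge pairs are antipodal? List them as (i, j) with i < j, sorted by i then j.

α = atan 0.15 = 8.53°;  2α = 17.06°
n_0 = (+0.3741, -0.9274)
n_1 = (+0.9998, +0.0210)
n_2 = (+0.1777, +0.9841)
n_3 = (-0.9265, +0.3764)
n_4 = (-0.5194, -0.8545)
n_5 = (-0.0466, -0.9989)
  (0,1): δ = 110.77°  ·
  (0,2): δ = 32.20°  ·
  (0,3): δ = 45.92°  ·
  (0,4): δ = 126.74°  ·
  (0,5): δ = 155.36°  ·
  (1,2): δ = 101.44°  ·
  (1,3): δ = 23.31°  ·
  (1,4): δ = 57.51°  ·
  (1,5): δ = 86.13°  ·
  (2,3): δ = 101.87°  ·
  (2,4): δ = 21.06°  ·
  (2,5): δ = 7.57°  ✓
  (3,4): δ = 99.18°  ·
  (3,5): δ = 70.56°  ·
  (4,5): δ = 151.38°  ·
antipodal pairs: 1

count = 1; pairs: (2,5)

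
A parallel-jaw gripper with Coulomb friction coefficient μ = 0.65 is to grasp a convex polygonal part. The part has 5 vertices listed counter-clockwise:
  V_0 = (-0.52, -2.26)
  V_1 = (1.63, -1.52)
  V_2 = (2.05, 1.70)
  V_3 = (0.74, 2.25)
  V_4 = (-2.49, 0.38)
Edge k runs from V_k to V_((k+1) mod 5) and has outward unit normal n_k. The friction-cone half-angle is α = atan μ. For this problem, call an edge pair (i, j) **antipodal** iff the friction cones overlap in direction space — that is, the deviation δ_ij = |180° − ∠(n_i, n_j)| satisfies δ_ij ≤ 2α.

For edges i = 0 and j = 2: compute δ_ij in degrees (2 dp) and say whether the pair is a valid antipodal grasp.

δ = 41.77°, valid

α = atan 0.65 = 33.02°;  2α = 66.05°
edge 0: e_0 = (+2.15, +0.74);  n_0 = (+0.3254, -0.9456)
edge 2: e_2 = (-1.31, +0.55);  n_2 = (+0.3871, +0.9220)
∠(n_0, n_2) = 138.23°
δ = |180° − 138.23°| = 41.77°
41.77° ≤ 2α = 66.05°  →  valid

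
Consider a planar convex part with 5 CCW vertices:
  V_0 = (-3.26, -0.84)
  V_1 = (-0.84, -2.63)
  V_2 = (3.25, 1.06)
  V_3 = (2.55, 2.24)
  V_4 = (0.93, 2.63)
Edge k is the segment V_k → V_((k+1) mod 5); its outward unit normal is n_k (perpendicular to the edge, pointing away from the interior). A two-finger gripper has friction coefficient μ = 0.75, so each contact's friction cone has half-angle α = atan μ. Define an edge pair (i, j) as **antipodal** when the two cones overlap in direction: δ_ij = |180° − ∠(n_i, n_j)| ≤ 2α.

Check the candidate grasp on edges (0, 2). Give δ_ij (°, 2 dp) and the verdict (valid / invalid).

α = atan 0.75 = 36.87°;  2α = 73.74°
edge 0: e_0 = (+2.42, -1.79);  n_0 = (-0.5947, -0.8040)
edge 2: e_2 = (-0.70, +1.18);  n_2 = (+0.8601, +0.5102)
∠(n_0, n_2) = 157.17°
δ = |180° − 157.17°| = 22.83°
22.83° ≤ 2α = 73.74°  →  valid

δ = 22.83°, valid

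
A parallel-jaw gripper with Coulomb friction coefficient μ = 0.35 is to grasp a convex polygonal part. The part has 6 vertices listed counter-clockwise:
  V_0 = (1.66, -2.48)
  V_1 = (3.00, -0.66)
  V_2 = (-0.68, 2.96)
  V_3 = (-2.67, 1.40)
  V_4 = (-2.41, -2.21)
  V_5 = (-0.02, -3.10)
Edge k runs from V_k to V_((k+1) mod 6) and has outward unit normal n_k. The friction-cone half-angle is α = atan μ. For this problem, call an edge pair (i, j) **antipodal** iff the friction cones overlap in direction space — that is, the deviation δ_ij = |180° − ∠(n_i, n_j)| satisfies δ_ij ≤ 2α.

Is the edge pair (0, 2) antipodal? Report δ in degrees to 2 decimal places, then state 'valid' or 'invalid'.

α = atan 0.35 = 19.29°;  2α = 38.58°
edge 0: e_0 = (+1.34, +1.82);  n_0 = (+0.8053, -0.5929)
edge 2: e_2 = (-1.99, -1.56);  n_2 = (-0.6169, +0.7870)
∠(n_0, n_2) = 164.46°
δ = |180° − 164.46°| = 15.54°
15.54° ≤ 2α = 38.58°  →  valid

δ = 15.54°, valid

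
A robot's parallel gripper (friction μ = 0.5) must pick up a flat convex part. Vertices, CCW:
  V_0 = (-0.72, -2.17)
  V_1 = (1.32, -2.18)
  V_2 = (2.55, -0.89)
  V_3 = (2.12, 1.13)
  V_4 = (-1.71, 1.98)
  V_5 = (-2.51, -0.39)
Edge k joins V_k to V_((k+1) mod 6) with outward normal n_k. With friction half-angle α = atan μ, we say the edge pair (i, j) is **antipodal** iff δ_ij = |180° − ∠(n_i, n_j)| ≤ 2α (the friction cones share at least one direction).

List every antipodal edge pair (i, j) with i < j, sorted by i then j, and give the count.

count = 5; pairs: (0,3), (1,4), (2,4), (2,5), (3,5)

α = atan 0.5 = 26.57°;  2α = 53.13°
n_0 = (-0.0049, -1.0000)
n_1 = (+0.7237, -0.6901)
n_2 = (+0.9781, +0.2082)
n_3 = (+0.2167, +0.9762)
n_4 = (-0.9475, +0.3198)
n_5 = (-0.7051, -0.7091)
  (0,1): δ = 133.36°  ·
  (0,2): δ = 77.70°  ·
  (0,3): δ = 12.23°  ✓
  (0,4): δ = 71.63°  ·
  (0,5): δ = 135.44°  ·
  (1,2): δ = 124.35°  ·
  (1,3): δ = 58.88°  ·
  (1,4): δ = 24.98°  ✓
  (1,5): δ = 88.80°  ·
  (2,3): δ = 114.53°  ·
  (2,4): δ = 30.67°  ✓
  (2,5): δ = 33.14°  ✓
  (3,4): δ = 96.14°  ·
  (3,5): δ = 32.33°  ✓
  (4,5): δ = 116.19°  ·
antipodal pairs: 5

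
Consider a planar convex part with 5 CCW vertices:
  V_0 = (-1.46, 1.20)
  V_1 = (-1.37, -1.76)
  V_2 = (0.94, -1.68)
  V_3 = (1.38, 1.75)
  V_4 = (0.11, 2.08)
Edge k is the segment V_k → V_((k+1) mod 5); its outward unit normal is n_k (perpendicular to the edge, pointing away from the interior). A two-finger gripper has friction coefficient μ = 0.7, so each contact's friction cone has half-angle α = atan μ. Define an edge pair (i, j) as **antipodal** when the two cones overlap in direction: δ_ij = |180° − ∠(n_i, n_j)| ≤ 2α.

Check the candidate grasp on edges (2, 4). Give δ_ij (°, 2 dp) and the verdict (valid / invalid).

α = atan 0.7 = 34.99°;  2α = 69.98°
edge 2: e_2 = (+0.44, +3.43);  n_2 = (+0.9919, -0.1272)
edge 4: e_4 = (-1.57, -0.88);  n_4 = (-0.4889, +0.8723)
∠(n_2, n_4) = 126.58°
δ = |180° − 126.58°| = 53.42°
53.42° ≤ 2α = 69.98°  →  valid

δ = 53.42°, valid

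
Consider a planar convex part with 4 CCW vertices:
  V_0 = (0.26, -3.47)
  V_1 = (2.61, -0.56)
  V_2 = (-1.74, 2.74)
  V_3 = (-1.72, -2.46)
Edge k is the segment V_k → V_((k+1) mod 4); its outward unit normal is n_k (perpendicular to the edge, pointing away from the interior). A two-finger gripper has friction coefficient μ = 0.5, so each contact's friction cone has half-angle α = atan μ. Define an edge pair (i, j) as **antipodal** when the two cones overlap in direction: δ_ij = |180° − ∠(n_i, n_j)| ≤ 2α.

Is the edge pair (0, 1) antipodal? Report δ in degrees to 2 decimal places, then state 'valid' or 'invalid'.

δ = 88.26°, invalid

α = atan 0.5 = 26.57°;  2α = 53.13°
edge 0: e_0 = (+2.35, +2.91);  n_0 = (+0.7780, -0.6283)
edge 1: e_1 = (-4.35, +3.30);  n_1 = (+0.6044, +0.7967)
∠(n_0, n_1) = 91.74°
δ = |180° − 91.74°| = 88.26°
88.26° > 2α = 53.13°  →  invalid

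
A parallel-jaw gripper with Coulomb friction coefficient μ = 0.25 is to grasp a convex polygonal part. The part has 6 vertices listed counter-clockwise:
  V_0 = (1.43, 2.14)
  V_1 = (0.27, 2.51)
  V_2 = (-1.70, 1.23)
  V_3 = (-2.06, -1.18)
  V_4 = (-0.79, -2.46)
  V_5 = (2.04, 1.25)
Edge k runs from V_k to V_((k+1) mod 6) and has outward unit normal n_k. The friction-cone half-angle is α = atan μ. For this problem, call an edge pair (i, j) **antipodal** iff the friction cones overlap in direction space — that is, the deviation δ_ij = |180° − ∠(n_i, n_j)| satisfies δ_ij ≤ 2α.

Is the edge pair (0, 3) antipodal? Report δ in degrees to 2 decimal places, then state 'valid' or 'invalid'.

α = atan 0.25 = 14.04°;  2α = 28.07°
edge 0: e_0 = (-1.16, +0.37);  n_0 = (+0.3039, +0.9527)
edge 3: e_3 = (+1.27, -1.28);  n_3 = (-0.7099, -0.7043)
∠(n_0, n_3) = 152.47°
δ = |180° − 152.47°| = 27.53°
27.53° ≤ 2α = 28.07°  →  valid

δ = 27.53°, valid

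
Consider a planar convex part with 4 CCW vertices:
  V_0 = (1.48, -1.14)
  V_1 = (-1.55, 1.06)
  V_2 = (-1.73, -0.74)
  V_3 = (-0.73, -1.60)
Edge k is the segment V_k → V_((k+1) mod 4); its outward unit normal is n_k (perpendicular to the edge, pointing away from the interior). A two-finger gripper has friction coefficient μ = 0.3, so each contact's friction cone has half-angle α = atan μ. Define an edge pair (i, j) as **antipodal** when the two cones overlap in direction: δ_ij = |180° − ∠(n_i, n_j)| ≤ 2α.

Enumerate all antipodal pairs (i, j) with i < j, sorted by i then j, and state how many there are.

α = atan 0.3 = 16.70°;  2α = 33.40°
n_0 = (+0.5875, +0.8092)
n_1 = (-0.9950, +0.0995)
n_2 = (-0.6520, -0.7582)
n_3 = (+0.2038, -0.9790)
  (0,1): δ = 59.73°  ·
  (0,2): δ = 4.71°  ✓
  (0,3): δ = 47.74°  ·
  (1,2): δ = 124.98°  ·
  (1,3): δ = 72.53°  ·
  (2,3): δ = 127.55°  ·
antipodal pairs: 1

count = 1; pairs: (0,2)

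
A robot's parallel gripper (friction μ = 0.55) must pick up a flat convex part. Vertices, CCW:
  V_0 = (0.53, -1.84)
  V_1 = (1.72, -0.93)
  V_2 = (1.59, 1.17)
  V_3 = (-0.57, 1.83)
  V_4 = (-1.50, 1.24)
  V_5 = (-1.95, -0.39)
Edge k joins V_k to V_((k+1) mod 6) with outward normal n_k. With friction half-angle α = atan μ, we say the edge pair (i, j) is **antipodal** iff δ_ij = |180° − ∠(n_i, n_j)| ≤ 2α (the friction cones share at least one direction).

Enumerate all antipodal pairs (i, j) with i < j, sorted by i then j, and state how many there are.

α = atan 0.55 = 28.81°;  2α = 57.62°
n_0 = (+0.6075, -0.7944)
n_1 = (+0.9981, +0.0618)
n_2 = (+0.2922, +0.9564)
n_3 = (-0.5357, +0.8444)
n_4 = (-0.9639, +0.2661)
n_5 = (-0.5047, -0.8633)
  (0,1): δ = 123.86°  ·
  (0,2): δ = 54.40°  ✓
  (0,3): δ = 5.01°  ✓
  (0,4): δ = 37.16°  ✓
  (0,5): δ = 112.28°  ·
  (1,2): δ = 110.53°  ·
  (1,3): δ = 61.15°  ·
  (1,4): δ = 18.98°  ✓
  (1,5): δ = 56.14°  ✓
  (2,3): δ = 130.62°  ·
  (2,4): δ = 88.44°  ·
  (2,5): δ = 13.32°  ✓
  (3,4): δ = 137.82°  ·
  (3,5): δ = 62.71°  ·
  (4,5): δ = 104.88°  ·
antipodal pairs: 6

count = 6; pairs: (0,2), (0,3), (0,4), (1,4), (1,5), (2,5)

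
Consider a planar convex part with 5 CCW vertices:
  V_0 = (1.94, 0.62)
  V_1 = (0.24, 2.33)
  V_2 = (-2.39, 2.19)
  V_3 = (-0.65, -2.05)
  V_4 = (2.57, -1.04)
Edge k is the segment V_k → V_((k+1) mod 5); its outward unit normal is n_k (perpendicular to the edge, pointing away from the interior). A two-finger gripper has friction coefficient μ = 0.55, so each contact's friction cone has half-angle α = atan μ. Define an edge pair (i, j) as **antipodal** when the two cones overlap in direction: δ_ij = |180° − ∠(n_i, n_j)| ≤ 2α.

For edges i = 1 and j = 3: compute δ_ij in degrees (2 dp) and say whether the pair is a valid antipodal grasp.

α = atan 0.55 = 28.81°;  2α = 57.62°
edge 1: e_1 = (-2.63, -0.14);  n_1 = (-0.0532, +0.9986)
edge 3: e_3 = (+3.22, +1.01);  n_3 = (+0.2993, -0.9542)
∠(n_1, n_3) = 165.63°
δ = |180° − 165.63°| = 14.37°
14.37° ≤ 2α = 57.62°  →  valid

δ = 14.37°, valid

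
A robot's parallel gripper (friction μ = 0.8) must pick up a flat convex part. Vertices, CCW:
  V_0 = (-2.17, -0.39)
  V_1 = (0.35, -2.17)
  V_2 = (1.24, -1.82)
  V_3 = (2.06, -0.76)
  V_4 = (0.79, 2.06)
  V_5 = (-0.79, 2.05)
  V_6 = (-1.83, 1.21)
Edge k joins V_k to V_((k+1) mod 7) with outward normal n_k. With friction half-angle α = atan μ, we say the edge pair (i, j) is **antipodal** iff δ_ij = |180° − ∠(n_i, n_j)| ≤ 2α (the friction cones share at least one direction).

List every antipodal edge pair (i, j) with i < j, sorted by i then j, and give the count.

count = 11; pairs: (0,3), (0,4), (0,5), (1,4), (1,5), (1,6), (2,4), (2,5), (2,6), (3,5), (3,6)

α = atan 0.8 = 38.66°;  2α = 77.32°
n_0 = (-0.5769, -0.8168)
n_1 = (+0.3660, -0.9306)
n_2 = (+0.7910, -0.6119)
n_3 = (+0.9118, +0.4106)
n_4 = (-0.0063, +1.0000)
n_5 = (-0.6283, +0.7779)
n_6 = (-0.9782, +0.2079)
  (0,1): δ = 123.30°  ·
  (0,2): δ = 92.49°  ·
  (0,3): δ = 30.52°  ✓
  (0,4): δ = 35.60°  ✓
  (0,5): δ = 74.16°  ✓
  (0,6): δ = 113.24°  ·
  (1,2): δ = 149.19°  ·
  (1,3): δ = 87.22°  ·
  (1,4): δ = 21.11°  ✓
  (1,5): δ = 17.46°  ✓
  (1,6): δ = 56.54°  ✓
  (2,3): δ = 118.03°  ·
  (2,4): δ = 51.91°  ✓
  (2,5): δ = 13.35°  ✓
  (2,6): δ = 25.73°  ✓
  (3,4): δ = 113.88°  ·
  (3,5): δ = 75.32°  ✓
  (3,6): δ = 36.24°  ✓
  (4,5): δ = 141.44°  ·
  (4,6): δ = 102.36°  ·
  (5,6): δ = 140.92°  ·
antipodal pairs: 11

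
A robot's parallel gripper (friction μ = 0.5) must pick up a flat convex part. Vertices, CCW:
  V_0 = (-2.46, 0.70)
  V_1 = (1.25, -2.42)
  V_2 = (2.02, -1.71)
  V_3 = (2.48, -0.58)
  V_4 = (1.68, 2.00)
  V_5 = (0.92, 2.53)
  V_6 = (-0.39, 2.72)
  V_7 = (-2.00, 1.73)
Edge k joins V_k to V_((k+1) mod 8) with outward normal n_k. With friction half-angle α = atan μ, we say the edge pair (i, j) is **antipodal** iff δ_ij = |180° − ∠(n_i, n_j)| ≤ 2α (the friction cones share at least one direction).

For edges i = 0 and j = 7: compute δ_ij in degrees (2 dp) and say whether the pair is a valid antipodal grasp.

α = atan 0.5 = 26.57°;  2α = 53.13°
edge 0: e_0 = (+3.71, -3.12);  n_0 = (-0.6436, -0.7653)
edge 7: e_7 = (-0.46, -1.03);  n_7 = (-0.9131, +0.4078)
∠(n_0, n_7) = 74.00°
δ = |180° − 74.00°| = 106.00°
106.00° > 2α = 53.13°  →  invalid

δ = 106.00°, invalid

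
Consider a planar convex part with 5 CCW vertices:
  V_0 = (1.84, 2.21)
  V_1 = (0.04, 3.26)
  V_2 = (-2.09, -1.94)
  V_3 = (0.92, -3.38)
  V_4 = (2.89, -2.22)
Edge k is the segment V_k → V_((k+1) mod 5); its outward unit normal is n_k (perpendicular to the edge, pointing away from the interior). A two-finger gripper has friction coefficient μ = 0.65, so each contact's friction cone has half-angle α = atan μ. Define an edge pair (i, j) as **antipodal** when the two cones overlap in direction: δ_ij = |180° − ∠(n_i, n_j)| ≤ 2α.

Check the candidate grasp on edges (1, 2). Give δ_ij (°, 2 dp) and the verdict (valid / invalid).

α = atan 0.65 = 33.02°;  2α = 66.05°
edge 1: e_1 = (-2.13, -5.20);  n_1 = (-0.9254, +0.3790)
edge 2: e_2 = (+3.01, -1.44);  n_2 = (-0.4316, -0.9021)
∠(n_1, n_2) = 86.71°
δ = |180° − 86.71°| = 93.29°
93.29° > 2α = 66.05°  →  invalid

δ = 93.29°, invalid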